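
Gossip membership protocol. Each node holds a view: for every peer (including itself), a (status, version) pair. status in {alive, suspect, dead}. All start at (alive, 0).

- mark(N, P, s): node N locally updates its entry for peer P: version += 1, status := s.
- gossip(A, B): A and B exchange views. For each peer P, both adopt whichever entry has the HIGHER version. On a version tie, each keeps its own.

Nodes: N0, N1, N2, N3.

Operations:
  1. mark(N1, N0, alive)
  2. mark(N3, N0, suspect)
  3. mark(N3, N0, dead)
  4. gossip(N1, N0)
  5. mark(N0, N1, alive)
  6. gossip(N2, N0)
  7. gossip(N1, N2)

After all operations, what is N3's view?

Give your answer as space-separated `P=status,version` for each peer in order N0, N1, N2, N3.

Answer: N0=dead,2 N1=alive,0 N2=alive,0 N3=alive,0

Derivation:
Op 1: N1 marks N0=alive -> (alive,v1)
Op 2: N3 marks N0=suspect -> (suspect,v1)
Op 3: N3 marks N0=dead -> (dead,v2)
Op 4: gossip N1<->N0 -> N1.N0=(alive,v1) N1.N1=(alive,v0) N1.N2=(alive,v0) N1.N3=(alive,v0) | N0.N0=(alive,v1) N0.N1=(alive,v0) N0.N2=(alive,v0) N0.N3=(alive,v0)
Op 5: N0 marks N1=alive -> (alive,v1)
Op 6: gossip N2<->N0 -> N2.N0=(alive,v1) N2.N1=(alive,v1) N2.N2=(alive,v0) N2.N3=(alive,v0) | N0.N0=(alive,v1) N0.N1=(alive,v1) N0.N2=(alive,v0) N0.N3=(alive,v0)
Op 7: gossip N1<->N2 -> N1.N0=(alive,v1) N1.N1=(alive,v1) N1.N2=(alive,v0) N1.N3=(alive,v0) | N2.N0=(alive,v1) N2.N1=(alive,v1) N2.N2=(alive,v0) N2.N3=(alive,v0)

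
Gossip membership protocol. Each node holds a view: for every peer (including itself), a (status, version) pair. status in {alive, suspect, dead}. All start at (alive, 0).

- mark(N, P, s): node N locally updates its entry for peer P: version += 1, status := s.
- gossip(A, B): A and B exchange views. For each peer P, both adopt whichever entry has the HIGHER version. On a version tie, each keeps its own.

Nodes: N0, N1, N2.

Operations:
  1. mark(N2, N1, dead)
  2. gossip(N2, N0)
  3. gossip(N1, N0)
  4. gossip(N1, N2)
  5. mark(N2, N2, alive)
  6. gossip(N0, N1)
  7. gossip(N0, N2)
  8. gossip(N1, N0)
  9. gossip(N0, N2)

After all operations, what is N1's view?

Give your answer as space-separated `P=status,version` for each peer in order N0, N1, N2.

Answer: N0=alive,0 N1=dead,1 N2=alive,1

Derivation:
Op 1: N2 marks N1=dead -> (dead,v1)
Op 2: gossip N2<->N0 -> N2.N0=(alive,v0) N2.N1=(dead,v1) N2.N2=(alive,v0) | N0.N0=(alive,v0) N0.N1=(dead,v1) N0.N2=(alive,v0)
Op 3: gossip N1<->N0 -> N1.N0=(alive,v0) N1.N1=(dead,v1) N1.N2=(alive,v0) | N0.N0=(alive,v0) N0.N1=(dead,v1) N0.N2=(alive,v0)
Op 4: gossip N1<->N2 -> N1.N0=(alive,v0) N1.N1=(dead,v1) N1.N2=(alive,v0) | N2.N0=(alive,v0) N2.N1=(dead,v1) N2.N2=(alive,v0)
Op 5: N2 marks N2=alive -> (alive,v1)
Op 6: gossip N0<->N1 -> N0.N0=(alive,v0) N0.N1=(dead,v1) N0.N2=(alive,v0) | N1.N0=(alive,v0) N1.N1=(dead,v1) N1.N2=(alive,v0)
Op 7: gossip N0<->N2 -> N0.N0=(alive,v0) N0.N1=(dead,v1) N0.N2=(alive,v1) | N2.N0=(alive,v0) N2.N1=(dead,v1) N2.N2=(alive,v1)
Op 8: gossip N1<->N0 -> N1.N0=(alive,v0) N1.N1=(dead,v1) N1.N2=(alive,v1) | N0.N0=(alive,v0) N0.N1=(dead,v1) N0.N2=(alive,v1)
Op 9: gossip N0<->N2 -> N0.N0=(alive,v0) N0.N1=(dead,v1) N0.N2=(alive,v1) | N2.N0=(alive,v0) N2.N1=(dead,v1) N2.N2=(alive,v1)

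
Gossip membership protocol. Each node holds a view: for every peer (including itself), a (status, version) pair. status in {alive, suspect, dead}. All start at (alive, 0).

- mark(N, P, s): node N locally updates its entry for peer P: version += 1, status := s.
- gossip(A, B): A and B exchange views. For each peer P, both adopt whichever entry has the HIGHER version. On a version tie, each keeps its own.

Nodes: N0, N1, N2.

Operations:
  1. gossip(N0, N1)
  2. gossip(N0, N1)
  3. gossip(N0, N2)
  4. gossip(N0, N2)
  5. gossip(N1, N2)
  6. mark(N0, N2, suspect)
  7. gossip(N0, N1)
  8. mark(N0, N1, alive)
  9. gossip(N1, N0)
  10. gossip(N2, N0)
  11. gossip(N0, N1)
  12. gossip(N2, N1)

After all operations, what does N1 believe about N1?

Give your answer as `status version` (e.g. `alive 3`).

Op 1: gossip N0<->N1 -> N0.N0=(alive,v0) N0.N1=(alive,v0) N0.N2=(alive,v0) | N1.N0=(alive,v0) N1.N1=(alive,v0) N1.N2=(alive,v0)
Op 2: gossip N0<->N1 -> N0.N0=(alive,v0) N0.N1=(alive,v0) N0.N2=(alive,v0) | N1.N0=(alive,v0) N1.N1=(alive,v0) N1.N2=(alive,v0)
Op 3: gossip N0<->N2 -> N0.N0=(alive,v0) N0.N1=(alive,v0) N0.N2=(alive,v0) | N2.N0=(alive,v0) N2.N1=(alive,v0) N2.N2=(alive,v0)
Op 4: gossip N0<->N2 -> N0.N0=(alive,v0) N0.N1=(alive,v0) N0.N2=(alive,v0) | N2.N0=(alive,v0) N2.N1=(alive,v0) N2.N2=(alive,v0)
Op 5: gossip N1<->N2 -> N1.N0=(alive,v0) N1.N1=(alive,v0) N1.N2=(alive,v0) | N2.N0=(alive,v0) N2.N1=(alive,v0) N2.N2=(alive,v0)
Op 6: N0 marks N2=suspect -> (suspect,v1)
Op 7: gossip N0<->N1 -> N0.N0=(alive,v0) N0.N1=(alive,v0) N0.N2=(suspect,v1) | N1.N0=(alive,v0) N1.N1=(alive,v0) N1.N2=(suspect,v1)
Op 8: N0 marks N1=alive -> (alive,v1)
Op 9: gossip N1<->N0 -> N1.N0=(alive,v0) N1.N1=(alive,v1) N1.N2=(suspect,v1) | N0.N0=(alive,v0) N0.N1=(alive,v1) N0.N2=(suspect,v1)
Op 10: gossip N2<->N0 -> N2.N0=(alive,v0) N2.N1=(alive,v1) N2.N2=(suspect,v1) | N0.N0=(alive,v0) N0.N1=(alive,v1) N0.N2=(suspect,v1)
Op 11: gossip N0<->N1 -> N0.N0=(alive,v0) N0.N1=(alive,v1) N0.N2=(suspect,v1) | N1.N0=(alive,v0) N1.N1=(alive,v1) N1.N2=(suspect,v1)
Op 12: gossip N2<->N1 -> N2.N0=(alive,v0) N2.N1=(alive,v1) N2.N2=(suspect,v1) | N1.N0=(alive,v0) N1.N1=(alive,v1) N1.N2=(suspect,v1)

Answer: alive 1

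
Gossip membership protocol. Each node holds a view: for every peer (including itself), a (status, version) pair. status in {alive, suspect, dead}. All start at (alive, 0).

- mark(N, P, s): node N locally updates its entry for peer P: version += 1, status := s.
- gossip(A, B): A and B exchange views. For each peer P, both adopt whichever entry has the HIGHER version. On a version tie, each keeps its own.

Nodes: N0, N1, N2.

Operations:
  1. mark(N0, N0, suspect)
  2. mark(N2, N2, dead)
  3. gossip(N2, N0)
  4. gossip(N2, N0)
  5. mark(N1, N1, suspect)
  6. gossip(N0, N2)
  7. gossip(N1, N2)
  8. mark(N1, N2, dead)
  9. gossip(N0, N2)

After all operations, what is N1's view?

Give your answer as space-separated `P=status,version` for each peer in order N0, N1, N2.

Op 1: N0 marks N0=suspect -> (suspect,v1)
Op 2: N2 marks N2=dead -> (dead,v1)
Op 3: gossip N2<->N0 -> N2.N0=(suspect,v1) N2.N1=(alive,v0) N2.N2=(dead,v1) | N0.N0=(suspect,v1) N0.N1=(alive,v0) N0.N2=(dead,v1)
Op 4: gossip N2<->N0 -> N2.N0=(suspect,v1) N2.N1=(alive,v0) N2.N2=(dead,v1) | N0.N0=(suspect,v1) N0.N1=(alive,v0) N0.N2=(dead,v1)
Op 5: N1 marks N1=suspect -> (suspect,v1)
Op 6: gossip N0<->N2 -> N0.N0=(suspect,v1) N0.N1=(alive,v0) N0.N2=(dead,v1) | N2.N0=(suspect,v1) N2.N1=(alive,v0) N2.N2=(dead,v1)
Op 7: gossip N1<->N2 -> N1.N0=(suspect,v1) N1.N1=(suspect,v1) N1.N2=(dead,v1) | N2.N0=(suspect,v1) N2.N1=(suspect,v1) N2.N2=(dead,v1)
Op 8: N1 marks N2=dead -> (dead,v2)
Op 9: gossip N0<->N2 -> N0.N0=(suspect,v1) N0.N1=(suspect,v1) N0.N2=(dead,v1) | N2.N0=(suspect,v1) N2.N1=(suspect,v1) N2.N2=(dead,v1)

Answer: N0=suspect,1 N1=suspect,1 N2=dead,2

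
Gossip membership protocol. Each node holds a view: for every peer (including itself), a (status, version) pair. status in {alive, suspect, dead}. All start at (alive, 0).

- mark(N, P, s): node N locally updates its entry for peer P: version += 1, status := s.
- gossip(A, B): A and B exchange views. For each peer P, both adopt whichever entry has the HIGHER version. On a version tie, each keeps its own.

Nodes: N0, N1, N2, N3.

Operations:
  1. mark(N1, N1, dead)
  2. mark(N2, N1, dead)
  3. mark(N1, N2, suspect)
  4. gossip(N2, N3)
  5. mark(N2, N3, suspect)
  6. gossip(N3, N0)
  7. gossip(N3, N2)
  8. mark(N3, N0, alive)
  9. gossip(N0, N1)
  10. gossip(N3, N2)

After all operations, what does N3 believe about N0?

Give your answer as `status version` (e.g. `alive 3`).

Op 1: N1 marks N1=dead -> (dead,v1)
Op 2: N2 marks N1=dead -> (dead,v1)
Op 3: N1 marks N2=suspect -> (suspect,v1)
Op 4: gossip N2<->N3 -> N2.N0=(alive,v0) N2.N1=(dead,v1) N2.N2=(alive,v0) N2.N3=(alive,v0) | N3.N0=(alive,v0) N3.N1=(dead,v1) N3.N2=(alive,v0) N3.N3=(alive,v0)
Op 5: N2 marks N3=suspect -> (suspect,v1)
Op 6: gossip N3<->N0 -> N3.N0=(alive,v0) N3.N1=(dead,v1) N3.N2=(alive,v0) N3.N3=(alive,v0) | N0.N0=(alive,v0) N0.N1=(dead,v1) N0.N2=(alive,v0) N0.N3=(alive,v0)
Op 7: gossip N3<->N2 -> N3.N0=(alive,v0) N3.N1=(dead,v1) N3.N2=(alive,v0) N3.N3=(suspect,v1) | N2.N0=(alive,v0) N2.N1=(dead,v1) N2.N2=(alive,v0) N2.N3=(suspect,v1)
Op 8: N3 marks N0=alive -> (alive,v1)
Op 9: gossip N0<->N1 -> N0.N0=(alive,v0) N0.N1=(dead,v1) N0.N2=(suspect,v1) N0.N3=(alive,v0) | N1.N0=(alive,v0) N1.N1=(dead,v1) N1.N2=(suspect,v1) N1.N3=(alive,v0)
Op 10: gossip N3<->N2 -> N3.N0=(alive,v1) N3.N1=(dead,v1) N3.N2=(alive,v0) N3.N3=(suspect,v1) | N2.N0=(alive,v1) N2.N1=(dead,v1) N2.N2=(alive,v0) N2.N3=(suspect,v1)

Answer: alive 1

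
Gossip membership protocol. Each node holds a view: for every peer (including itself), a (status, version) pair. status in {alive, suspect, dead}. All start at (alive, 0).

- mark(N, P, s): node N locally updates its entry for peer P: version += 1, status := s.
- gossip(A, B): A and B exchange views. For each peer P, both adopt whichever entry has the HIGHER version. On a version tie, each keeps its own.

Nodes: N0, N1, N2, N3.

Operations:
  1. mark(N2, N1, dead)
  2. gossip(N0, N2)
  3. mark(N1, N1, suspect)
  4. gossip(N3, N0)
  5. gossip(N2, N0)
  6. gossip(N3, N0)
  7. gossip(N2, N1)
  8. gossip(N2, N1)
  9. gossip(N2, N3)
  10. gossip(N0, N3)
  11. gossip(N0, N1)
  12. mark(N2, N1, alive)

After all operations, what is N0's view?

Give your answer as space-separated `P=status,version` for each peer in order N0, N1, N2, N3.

Op 1: N2 marks N1=dead -> (dead,v1)
Op 2: gossip N0<->N2 -> N0.N0=(alive,v0) N0.N1=(dead,v1) N0.N2=(alive,v0) N0.N3=(alive,v0) | N2.N0=(alive,v0) N2.N1=(dead,v1) N2.N2=(alive,v0) N2.N3=(alive,v0)
Op 3: N1 marks N1=suspect -> (suspect,v1)
Op 4: gossip N3<->N0 -> N3.N0=(alive,v0) N3.N1=(dead,v1) N3.N2=(alive,v0) N3.N3=(alive,v0) | N0.N0=(alive,v0) N0.N1=(dead,v1) N0.N2=(alive,v0) N0.N3=(alive,v0)
Op 5: gossip N2<->N0 -> N2.N0=(alive,v0) N2.N1=(dead,v1) N2.N2=(alive,v0) N2.N3=(alive,v0) | N0.N0=(alive,v0) N0.N1=(dead,v1) N0.N2=(alive,v0) N0.N3=(alive,v0)
Op 6: gossip N3<->N0 -> N3.N0=(alive,v0) N3.N1=(dead,v1) N3.N2=(alive,v0) N3.N3=(alive,v0) | N0.N0=(alive,v0) N0.N1=(dead,v1) N0.N2=(alive,v0) N0.N3=(alive,v0)
Op 7: gossip N2<->N1 -> N2.N0=(alive,v0) N2.N1=(dead,v1) N2.N2=(alive,v0) N2.N3=(alive,v0) | N1.N0=(alive,v0) N1.N1=(suspect,v1) N1.N2=(alive,v0) N1.N3=(alive,v0)
Op 8: gossip N2<->N1 -> N2.N0=(alive,v0) N2.N1=(dead,v1) N2.N2=(alive,v0) N2.N3=(alive,v0) | N1.N0=(alive,v0) N1.N1=(suspect,v1) N1.N2=(alive,v0) N1.N3=(alive,v0)
Op 9: gossip N2<->N3 -> N2.N0=(alive,v0) N2.N1=(dead,v1) N2.N2=(alive,v0) N2.N3=(alive,v0) | N3.N0=(alive,v0) N3.N1=(dead,v1) N3.N2=(alive,v0) N3.N3=(alive,v0)
Op 10: gossip N0<->N3 -> N0.N0=(alive,v0) N0.N1=(dead,v1) N0.N2=(alive,v0) N0.N3=(alive,v0) | N3.N0=(alive,v0) N3.N1=(dead,v1) N3.N2=(alive,v0) N3.N3=(alive,v0)
Op 11: gossip N0<->N1 -> N0.N0=(alive,v0) N0.N1=(dead,v1) N0.N2=(alive,v0) N0.N3=(alive,v0) | N1.N0=(alive,v0) N1.N1=(suspect,v1) N1.N2=(alive,v0) N1.N3=(alive,v0)
Op 12: N2 marks N1=alive -> (alive,v2)

Answer: N0=alive,0 N1=dead,1 N2=alive,0 N3=alive,0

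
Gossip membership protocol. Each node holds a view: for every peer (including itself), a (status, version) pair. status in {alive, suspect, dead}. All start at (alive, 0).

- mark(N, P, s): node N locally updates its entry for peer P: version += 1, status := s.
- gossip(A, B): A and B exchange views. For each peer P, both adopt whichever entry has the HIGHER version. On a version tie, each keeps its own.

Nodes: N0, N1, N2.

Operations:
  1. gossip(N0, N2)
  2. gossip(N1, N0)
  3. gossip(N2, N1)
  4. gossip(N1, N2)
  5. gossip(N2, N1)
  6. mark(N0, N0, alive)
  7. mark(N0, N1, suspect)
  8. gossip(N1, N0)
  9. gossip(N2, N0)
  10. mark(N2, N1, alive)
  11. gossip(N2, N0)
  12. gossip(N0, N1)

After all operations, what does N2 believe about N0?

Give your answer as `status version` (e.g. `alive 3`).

Op 1: gossip N0<->N2 -> N0.N0=(alive,v0) N0.N1=(alive,v0) N0.N2=(alive,v0) | N2.N0=(alive,v0) N2.N1=(alive,v0) N2.N2=(alive,v0)
Op 2: gossip N1<->N0 -> N1.N0=(alive,v0) N1.N1=(alive,v0) N1.N2=(alive,v0) | N0.N0=(alive,v0) N0.N1=(alive,v0) N0.N2=(alive,v0)
Op 3: gossip N2<->N1 -> N2.N0=(alive,v0) N2.N1=(alive,v0) N2.N2=(alive,v0) | N1.N0=(alive,v0) N1.N1=(alive,v0) N1.N2=(alive,v0)
Op 4: gossip N1<->N2 -> N1.N0=(alive,v0) N1.N1=(alive,v0) N1.N2=(alive,v0) | N2.N0=(alive,v0) N2.N1=(alive,v0) N2.N2=(alive,v0)
Op 5: gossip N2<->N1 -> N2.N0=(alive,v0) N2.N1=(alive,v0) N2.N2=(alive,v0) | N1.N0=(alive,v0) N1.N1=(alive,v0) N1.N2=(alive,v0)
Op 6: N0 marks N0=alive -> (alive,v1)
Op 7: N0 marks N1=suspect -> (suspect,v1)
Op 8: gossip N1<->N0 -> N1.N0=(alive,v1) N1.N1=(suspect,v1) N1.N2=(alive,v0) | N0.N0=(alive,v1) N0.N1=(suspect,v1) N0.N2=(alive,v0)
Op 9: gossip N2<->N0 -> N2.N0=(alive,v1) N2.N1=(suspect,v1) N2.N2=(alive,v0) | N0.N0=(alive,v1) N0.N1=(suspect,v1) N0.N2=(alive,v0)
Op 10: N2 marks N1=alive -> (alive,v2)
Op 11: gossip N2<->N0 -> N2.N0=(alive,v1) N2.N1=(alive,v2) N2.N2=(alive,v0) | N0.N0=(alive,v1) N0.N1=(alive,v2) N0.N2=(alive,v0)
Op 12: gossip N0<->N1 -> N0.N0=(alive,v1) N0.N1=(alive,v2) N0.N2=(alive,v0) | N1.N0=(alive,v1) N1.N1=(alive,v2) N1.N2=(alive,v0)

Answer: alive 1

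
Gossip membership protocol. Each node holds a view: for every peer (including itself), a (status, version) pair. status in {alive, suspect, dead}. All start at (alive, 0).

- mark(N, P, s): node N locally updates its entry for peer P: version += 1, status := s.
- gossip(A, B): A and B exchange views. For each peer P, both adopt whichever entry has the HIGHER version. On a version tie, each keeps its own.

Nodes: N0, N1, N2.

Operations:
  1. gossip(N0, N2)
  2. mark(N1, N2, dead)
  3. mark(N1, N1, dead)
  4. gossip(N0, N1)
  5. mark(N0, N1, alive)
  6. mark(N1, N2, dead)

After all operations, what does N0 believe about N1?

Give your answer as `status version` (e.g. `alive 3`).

Answer: alive 2

Derivation:
Op 1: gossip N0<->N2 -> N0.N0=(alive,v0) N0.N1=(alive,v0) N0.N2=(alive,v0) | N2.N0=(alive,v0) N2.N1=(alive,v0) N2.N2=(alive,v0)
Op 2: N1 marks N2=dead -> (dead,v1)
Op 3: N1 marks N1=dead -> (dead,v1)
Op 4: gossip N0<->N1 -> N0.N0=(alive,v0) N0.N1=(dead,v1) N0.N2=(dead,v1) | N1.N0=(alive,v0) N1.N1=(dead,v1) N1.N2=(dead,v1)
Op 5: N0 marks N1=alive -> (alive,v2)
Op 6: N1 marks N2=dead -> (dead,v2)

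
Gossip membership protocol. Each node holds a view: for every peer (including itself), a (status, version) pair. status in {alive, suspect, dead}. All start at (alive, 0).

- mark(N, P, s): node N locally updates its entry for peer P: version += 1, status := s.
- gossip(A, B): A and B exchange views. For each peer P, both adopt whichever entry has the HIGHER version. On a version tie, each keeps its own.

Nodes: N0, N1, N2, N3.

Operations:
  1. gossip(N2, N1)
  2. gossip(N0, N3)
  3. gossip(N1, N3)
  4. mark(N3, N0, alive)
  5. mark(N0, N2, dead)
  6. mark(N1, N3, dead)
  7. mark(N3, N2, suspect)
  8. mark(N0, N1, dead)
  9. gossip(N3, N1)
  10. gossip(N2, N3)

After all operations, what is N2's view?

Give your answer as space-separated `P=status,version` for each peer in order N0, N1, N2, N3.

Op 1: gossip N2<->N1 -> N2.N0=(alive,v0) N2.N1=(alive,v0) N2.N2=(alive,v0) N2.N3=(alive,v0) | N1.N0=(alive,v0) N1.N1=(alive,v0) N1.N2=(alive,v0) N1.N3=(alive,v0)
Op 2: gossip N0<->N3 -> N0.N0=(alive,v0) N0.N1=(alive,v0) N0.N2=(alive,v0) N0.N3=(alive,v0) | N3.N0=(alive,v0) N3.N1=(alive,v0) N3.N2=(alive,v0) N3.N3=(alive,v0)
Op 3: gossip N1<->N3 -> N1.N0=(alive,v0) N1.N1=(alive,v0) N1.N2=(alive,v0) N1.N3=(alive,v0) | N3.N0=(alive,v0) N3.N1=(alive,v0) N3.N2=(alive,v0) N3.N3=(alive,v0)
Op 4: N3 marks N0=alive -> (alive,v1)
Op 5: N0 marks N2=dead -> (dead,v1)
Op 6: N1 marks N3=dead -> (dead,v1)
Op 7: N3 marks N2=suspect -> (suspect,v1)
Op 8: N0 marks N1=dead -> (dead,v1)
Op 9: gossip N3<->N1 -> N3.N0=(alive,v1) N3.N1=(alive,v0) N3.N2=(suspect,v1) N3.N3=(dead,v1) | N1.N0=(alive,v1) N1.N1=(alive,v0) N1.N2=(suspect,v1) N1.N3=(dead,v1)
Op 10: gossip N2<->N3 -> N2.N0=(alive,v1) N2.N1=(alive,v0) N2.N2=(suspect,v1) N2.N3=(dead,v1) | N3.N0=(alive,v1) N3.N1=(alive,v0) N3.N2=(suspect,v1) N3.N3=(dead,v1)

Answer: N0=alive,1 N1=alive,0 N2=suspect,1 N3=dead,1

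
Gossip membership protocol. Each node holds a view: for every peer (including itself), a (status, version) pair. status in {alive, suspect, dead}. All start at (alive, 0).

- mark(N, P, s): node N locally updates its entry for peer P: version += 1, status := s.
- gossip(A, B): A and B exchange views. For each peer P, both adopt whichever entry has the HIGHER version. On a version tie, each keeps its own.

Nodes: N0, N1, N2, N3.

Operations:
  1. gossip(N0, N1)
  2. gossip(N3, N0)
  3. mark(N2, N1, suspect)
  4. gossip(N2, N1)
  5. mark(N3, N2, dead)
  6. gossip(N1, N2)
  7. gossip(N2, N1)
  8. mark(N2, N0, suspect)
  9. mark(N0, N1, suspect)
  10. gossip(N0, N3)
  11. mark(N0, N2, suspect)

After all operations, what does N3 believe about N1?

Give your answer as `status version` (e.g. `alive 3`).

Op 1: gossip N0<->N1 -> N0.N0=(alive,v0) N0.N1=(alive,v0) N0.N2=(alive,v0) N0.N3=(alive,v0) | N1.N0=(alive,v0) N1.N1=(alive,v0) N1.N2=(alive,v0) N1.N3=(alive,v0)
Op 2: gossip N3<->N0 -> N3.N0=(alive,v0) N3.N1=(alive,v0) N3.N2=(alive,v0) N3.N3=(alive,v0) | N0.N0=(alive,v0) N0.N1=(alive,v0) N0.N2=(alive,v0) N0.N3=(alive,v0)
Op 3: N2 marks N1=suspect -> (suspect,v1)
Op 4: gossip N2<->N1 -> N2.N0=(alive,v0) N2.N1=(suspect,v1) N2.N2=(alive,v0) N2.N3=(alive,v0) | N1.N0=(alive,v0) N1.N1=(suspect,v1) N1.N2=(alive,v0) N1.N3=(alive,v0)
Op 5: N3 marks N2=dead -> (dead,v1)
Op 6: gossip N1<->N2 -> N1.N0=(alive,v0) N1.N1=(suspect,v1) N1.N2=(alive,v0) N1.N3=(alive,v0) | N2.N0=(alive,v0) N2.N1=(suspect,v1) N2.N2=(alive,v0) N2.N3=(alive,v0)
Op 7: gossip N2<->N1 -> N2.N0=(alive,v0) N2.N1=(suspect,v1) N2.N2=(alive,v0) N2.N3=(alive,v0) | N1.N0=(alive,v0) N1.N1=(suspect,v1) N1.N2=(alive,v0) N1.N3=(alive,v0)
Op 8: N2 marks N0=suspect -> (suspect,v1)
Op 9: N0 marks N1=suspect -> (suspect,v1)
Op 10: gossip N0<->N3 -> N0.N0=(alive,v0) N0.N1=(suspect,v1) N0.N2=(dead,v1) N0.N3=(alive,v0) | N3.N0=(alive,v0) N3.N1=(suspect,v1) N3.N2=(dead,v1) N3.N3=(alive,v0)
Op 11: N0 marks N2=suspect -> (suspect,v2)

Answer: suspect 1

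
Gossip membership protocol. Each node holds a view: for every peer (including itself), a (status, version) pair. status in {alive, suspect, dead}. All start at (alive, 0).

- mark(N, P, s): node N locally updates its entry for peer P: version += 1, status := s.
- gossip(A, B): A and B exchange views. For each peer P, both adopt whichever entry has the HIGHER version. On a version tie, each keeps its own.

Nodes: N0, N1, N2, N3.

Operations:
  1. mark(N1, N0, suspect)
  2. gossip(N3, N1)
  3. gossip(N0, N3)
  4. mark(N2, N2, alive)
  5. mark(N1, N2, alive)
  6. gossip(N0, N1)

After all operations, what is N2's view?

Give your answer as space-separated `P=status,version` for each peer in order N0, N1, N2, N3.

Answer: N0=alive,0 N1=alive,0 N2=alive,1 N3=alive,0

Derivation:
Op 1: N1 marks N0=suspect -> (suspect,v1)
Op 2: gossip N3<->N1 -> N3.N0=(suspect,v1) N3.N1=(alive,v0) N3.N2=(alive,v0) N3.N3=(alive,v0) | N1.N0=(suspect,v1) N1.N1=(alive,v0) N1.N2=(alive,v0) N1.N3=(alive,v0)
Op 3: gossip N0<->N3 -> N0.N0=(suspect,v1) N0.N1=(alive,v0) N0.N2=(alive,v0) N0.N3=(alive,v0) | N3.N0=(suspect,v1) N3.N1=(alive,v0) N3.N2=(alive,v0) N3.N3=(alive,v0)
Op 4: N2 marks N2=alive -> (alive,v1)
Op 5: N1 marks N2=alive -> (alive,v1)
Op 6: gossip N0<->N1 -> N0.N0=(suspect,v1) N0.N1=(alive,v0) N0.N2=(alive,v1) N0.N3=(alive,v0) | N1.N0=(suspect,v1) N1.N1=(alive,v0) N1.N2=(alive,v1) N1.N3=(alive,v0)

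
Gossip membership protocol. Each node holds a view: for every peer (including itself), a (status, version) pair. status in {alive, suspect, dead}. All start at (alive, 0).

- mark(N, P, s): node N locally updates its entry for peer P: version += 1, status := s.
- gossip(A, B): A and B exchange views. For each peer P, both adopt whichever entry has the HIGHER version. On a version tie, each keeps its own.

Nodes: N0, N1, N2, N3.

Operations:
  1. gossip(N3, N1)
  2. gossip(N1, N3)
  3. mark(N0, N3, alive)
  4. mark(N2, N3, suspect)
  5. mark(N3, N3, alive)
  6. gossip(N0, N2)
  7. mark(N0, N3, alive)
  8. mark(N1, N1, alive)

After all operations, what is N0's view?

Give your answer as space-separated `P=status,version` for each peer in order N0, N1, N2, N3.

Op 1: gossip N3<->N1 -> N3.N0=(alive,v0) N3.N1=(alive,v0) N3.N2=(alive,v0) N3.N3=(alive,v0) | N1.N0=(alive,v0) N1.N1=(alive,v0) N1.N2=(alive,v0) N1.N3=(alive,v0)
Op 2: gossip N1<->N3 -> N1.N0=(alive,v0) N1.N1=(alive,v0) N1.N2=(alive,v0) N1.N3=(alive,v0) | N3.N0=(alive,v0) N3.N1=(alive,v0) N3.N2=(alive,v0) N3.N3=(alive,v0)
Op 3: N0 marks N3=alive -> (alive,v1)
Op 4: N2 marks N3=suspect -> (suspect,v1)
Op 5: N3 marks N3=alive -> (alive,v1)
Op 6: gossip N0<->N2 -> N0.N0=(alive,v0) N0.N1=(alive,v0) N0.N2=(alive,v0) N0.N3=(alive,v1) | N2.N0=(alive,v0) N2.N1=(alive,v0) N2.N2=(alive,v0) N2.N3=(suspect,v1)
Op 7: N0 marks N3=alive -> (alive,v2)
Op 8: N1 marks N1=alive -> (alive,v1)

Answer: N0=alive,0 N1=alive,0 N2=alive,0 N3=alive,2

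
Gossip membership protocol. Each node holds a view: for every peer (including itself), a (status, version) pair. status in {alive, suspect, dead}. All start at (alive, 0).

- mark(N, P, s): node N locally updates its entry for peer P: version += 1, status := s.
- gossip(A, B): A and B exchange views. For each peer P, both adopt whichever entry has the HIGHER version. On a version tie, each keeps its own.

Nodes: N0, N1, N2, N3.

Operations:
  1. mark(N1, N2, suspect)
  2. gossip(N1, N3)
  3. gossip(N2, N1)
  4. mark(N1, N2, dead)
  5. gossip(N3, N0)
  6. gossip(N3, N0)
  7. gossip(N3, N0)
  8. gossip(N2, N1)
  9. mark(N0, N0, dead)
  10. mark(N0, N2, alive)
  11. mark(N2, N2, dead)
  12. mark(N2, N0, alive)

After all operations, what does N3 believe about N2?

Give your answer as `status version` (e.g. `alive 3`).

Answer: suspect 1

Derivation:
Op 1: N1 marks N2=suspect -> (suspect,v1)
Op 2: gossip N1<->N3 -> N1.N0=(alive,v0) N1.N1=(alive,v0) N1.N2=(suspect,v1) N1.N3=(alive,v0) | N3.N0=(alive,v0) N3.N1=(alive,v0) N3.N2=(suspect,v1) N3.N3=(alive,v0)
Op 3: gossip N2<->N1 -> N2.N0=(alive,v0) N2.N1=(alive,v0) N2.N2=(suspect,v1) N2.N3=(alive,v0) | N1.N0=(alive,v0) N1.N1=(alive,v0) N1.N2=(suspect,v1) N1.N3=(alive,v0)
Op 4: N1 marks N2=dead -> (dead,v2)
Op 5: gossip N3<->N0 -> N3.N0=(alive,v0) N3.N1=(alive,v0) N3.N2=(suspect,v1) N3.N3=(alive,v0) | N0.N0=(alive,v0) N0.N1=(alive,v0) N0.N2=(suspect,v1) N0.N3=(alive,v0)
Op 6: gossip N3<->N0 -> N3.N0=(alive,v0) N3.N1=(alive,v0) N3.N2=(suspect,v1) N3.N3=(alive,v0) | N0.N0=(alive,v0) N0.N1=(alive,v0) N0.N2=(suspect,v1) N0.N3=(alive,v0)
Op 7: gossip N3<->N0 -> N3.N0=(alive,v0) N3.N1=(alive,v0) N3.N2=(suspect,v1) N3.N3=(alive,v0) | N0.N0=(alive,v0) N0.N1=(alive,v0) N0.N2=(suspect,v1) N0.N3=(alive,v0)
Op 8: gossip N2<->N1 -> N2.N0=(alive,v0) N2.N1=(alive,v0) N2.N2=(dead,v2) N2.N3=(alive,v0) | N1.N0=(alive,v0) N1.N1=(alive,v0) N1.N2=(dead,v2) N1.N3=(alive,v0)
Op 9: N0 marks N0=dead -> (dead,v1)
Op 10: N0 marks N2=alive -> (alive,v2)
Op 11: N2 marks N2=dead -> (dead,v3)
Op 12: N2 marks N0=alive -> (alive,v1)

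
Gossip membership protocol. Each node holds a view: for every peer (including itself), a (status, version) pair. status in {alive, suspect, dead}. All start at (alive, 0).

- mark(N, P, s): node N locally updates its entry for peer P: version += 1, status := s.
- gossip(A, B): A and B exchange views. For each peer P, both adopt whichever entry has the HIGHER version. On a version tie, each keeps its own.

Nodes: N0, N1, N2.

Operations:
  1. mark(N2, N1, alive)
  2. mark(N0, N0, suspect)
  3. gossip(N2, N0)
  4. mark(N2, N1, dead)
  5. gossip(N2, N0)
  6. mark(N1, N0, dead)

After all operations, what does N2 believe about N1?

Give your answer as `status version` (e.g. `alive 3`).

Answer: dead 2

Derivation:
Op 1: N2 marks N1=alive -> (alive,v1)
Op 2: N0 marks N0=suspect -> (suspect,v1)
Op 3: gossip N2<->N0 -> N2.N0=(suspect,v1) N2.N1=(alive,v1) N2.N2=(alive,v0) | N0.N0=(suspect,v1) N0.N1=(alive,v1) N0.N2=(alive,v0)
Op 4: N2 marks N1=dead -> (dead,v2)
Op 5: gossip N2<->N0 -> N2.N0=(suspect,v1) N2.N1=(dead,v2) N2.N2=(alive,v0) | N0.N0=(suspect,v1) N0.N1=(dead,v2) N0.N2=(alive,v0)
Op 6: N1 marks N0=dead -> (dead,v1)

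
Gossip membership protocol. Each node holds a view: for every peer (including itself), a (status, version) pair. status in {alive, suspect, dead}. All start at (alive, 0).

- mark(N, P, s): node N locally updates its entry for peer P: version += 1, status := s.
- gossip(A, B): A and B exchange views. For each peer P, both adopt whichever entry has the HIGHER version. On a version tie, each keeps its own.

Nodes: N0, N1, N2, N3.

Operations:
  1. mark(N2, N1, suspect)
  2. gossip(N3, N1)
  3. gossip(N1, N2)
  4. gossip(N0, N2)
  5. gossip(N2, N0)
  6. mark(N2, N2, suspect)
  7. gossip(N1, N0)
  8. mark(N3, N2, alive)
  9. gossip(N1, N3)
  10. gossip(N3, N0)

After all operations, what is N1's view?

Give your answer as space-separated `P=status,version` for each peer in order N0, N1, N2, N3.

Op 1: N2 marks N1=suspect -> (suspect,v1)
Op 2: gossip N3<->N1 -> N3.N0=(alive,v0) N3.N1=(alive,v0) N3.N2=(alive,v0) N3.N3=(alive,v0) | N1.N0=(alive,v0) N1.N1=(alive,v0) N1.N2=(alive,v0) N1.N3=(alive,v0)
Op 3: gossip N1<->N2 -> N1.N0=(alive,v0) N1.N1=(suspect,v1) N1.N2=(alive,v0) N1.N3=(alive,v0) | N2.N0=(alive,v0) N2.N1=(suspect,v1) N2.N2=(alive,v0) N2.N3=(alive,v0)
Op 4: gossip N0<->N2 -> N0.N0=(alive,v0) N0.N1=(suspect,v1) N0.N2=(alive,v0) N0.N3=(alive,v0) | N2.N0=(alive,v0) N2.N1=(suspect,v1) N2.N2=(alive,v0) N2.N3=(alive,v0)
Op 5: gossip N2<->N0 -> N2.N0=(alive,v0) N2.N1=(suspect,v1) N2.N2=(alive,v0) N2.N3=(alive,v0) | N0.N0=(alive,v0) N0.N1=(suspect,v1) N0.N2=(alive,v0) N0.N3=(alive,v0)
Op 6: N2 marks N2=suspect -> (suspect,v1)
Op 7: gossip N1<->N0 -> N1.N0=(alive,v0) N1.N1=(suspect,v1) N1.N2=(alive,v0) N1.N3=(alive,v0) | N0.N0=(alive,v0) N0.N1=(suspect,v1) N0.N2=(alive,v0) N0.N3=(alive,v0)
Op 8: N3 marks N2=alive -> (alive,v1)
Op 9: gossip N1<->N3 -> N1.N0=(alive,v0) N1.N1=(suspect,v1) N1.N2=(alive,v1) N1.N3=(alive,v0) | N3.N0=(alive,v0) N3.N1=(suspect,v1) N3.N2=(alive,v1) N3.N3=(alive,v0)
Op 10: gossip N3<->N0 -> N3.N0=(alive,v0) N3.N1=(suspect,v1) N3.N2=(alive,v1) N3.N3=(alive,v0) | N0.N0=(alive,v0) N0.N1=(suspect,v1) N0.N2=(alive,v1) N0.N3=(alive,v0)

Answer: N0=alive,0 N1=suspect,1 N2=alive,1 N3=alive,0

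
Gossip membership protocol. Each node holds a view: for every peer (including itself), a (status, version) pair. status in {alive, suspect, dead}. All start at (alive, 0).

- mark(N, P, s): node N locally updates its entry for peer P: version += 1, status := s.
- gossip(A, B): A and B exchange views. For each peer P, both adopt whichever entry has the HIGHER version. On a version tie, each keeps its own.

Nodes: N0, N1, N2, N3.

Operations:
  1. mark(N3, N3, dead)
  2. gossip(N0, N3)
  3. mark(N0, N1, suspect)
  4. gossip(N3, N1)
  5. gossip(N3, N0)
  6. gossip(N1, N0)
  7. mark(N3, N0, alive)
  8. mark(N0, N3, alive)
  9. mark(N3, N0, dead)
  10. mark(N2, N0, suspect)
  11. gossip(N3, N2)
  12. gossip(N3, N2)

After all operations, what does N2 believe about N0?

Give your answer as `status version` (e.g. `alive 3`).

Op 1: N3 marks N3=dead -> (dead,v1)
Op 2: gossip N0<->N3 -> N0.N0=(alive,v0) N0.N1=(alive,v0) N0.N2=(alive,v0) N0.N3=(dead,v1) | N3.N0=(alive,v0) N3.N1=(alive,v0) N3.N2=(alive,v0) N3.N3=(dead,v1)
Op 3: N0 marks N1=suspect -> (suspect,v1)
Op 4: gossip N3<->N1 -> N3.N0=(alive,v0) N3.N1=(alive,v0) N3.N2=(alive,v0) N3.N3=(dead,v1) | N1.N0=(alive,v0) N1.N1=(alive,v0) N1.N2=(alive,v0) N1.N3=(dead,v1)
Op 5: gossip N3<->N0 -> N3.N0=(alive,v0) N3.N1=(suspect,v1) N3.N2=(alive,v0) N3.N3=(dead,v1) | N0.N0=(alive,v0) N0.N1=(suspect,v1) N0.N2=(alive,v0) N0.N3=(dead,v1)
Op 6: gossip N1<->N0 -> N1.N0=(alive,v0) N1.N1=(suspect,v1) N1.N2=(alive,v0) N1.N3=(dead,v1) | N0.N0=(alive,v0) N0.N1=(suspect,v1) N0.N2=(alive,v0) N0.N3=(dead,v1)
Op 7: N3 marks N0=alive -> (alive,v1)
Op 8: N0 marks N3=alive -> (alive,v2)
Op 9: N3 marks N0=dead -> (dead,v2)
Op 10: N2 marks N0=suspect -> (suspect,v1)
Op 11: gossip N3<->N2 -> N3.N0=(dead,v2) N3.N1=(suspect,v1) N3.N2=(alive,v0) N3.N3=(dead,v1) | N2.N0=(dead,v2) N2.N1=(suspect,v1) N2.N2=(alive,v0) N2.N3=(dead,v1)
Op 12: gossip N3<->N2 -> N3.N0=(dead,v2) N3.N1=(suspect,v1) N3.N2=(alive,v0) N3.N3=(dead,v1) | N2.N0=(dead,v2) N2.N1=(suspect,v1) N2.N2=(alive,v0) N2.N3=(dead,v1)

Answer: dead 2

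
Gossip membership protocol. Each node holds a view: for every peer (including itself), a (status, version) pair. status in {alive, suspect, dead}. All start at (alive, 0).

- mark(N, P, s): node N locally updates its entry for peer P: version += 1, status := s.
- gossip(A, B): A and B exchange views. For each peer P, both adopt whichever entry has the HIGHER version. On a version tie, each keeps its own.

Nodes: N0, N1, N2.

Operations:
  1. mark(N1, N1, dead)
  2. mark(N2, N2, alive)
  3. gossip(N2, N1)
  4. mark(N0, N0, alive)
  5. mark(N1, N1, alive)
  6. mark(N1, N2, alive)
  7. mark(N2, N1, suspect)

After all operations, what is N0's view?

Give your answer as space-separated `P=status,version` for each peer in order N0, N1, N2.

Answer: N0=alive,1 N1=alive,0 N2=alive,0

Derivation:
Op 1: N1 marks N1=dead -> (dead,v1)
Op 2: N2 marks N2=alive -> (alive,v1)
Op 3: gossip N2<->N1 -> N2.N0=(alive,v0) N2.N1=(dead,v1) N2.N2=(alive,v1) | N1.N0=(alive,v0) N1.N1=(dead,v1) N1.N2=(alive,v1)
Op 4: N0 marks N0=alive -> (alive,v1)
Op 5: N1 marks N1=alive -> (alive,v2)
Op 6: N1 marks N2=alive -> (alive,v2)
Op 7: N2 marks N1=suspect -> (suspect,v2)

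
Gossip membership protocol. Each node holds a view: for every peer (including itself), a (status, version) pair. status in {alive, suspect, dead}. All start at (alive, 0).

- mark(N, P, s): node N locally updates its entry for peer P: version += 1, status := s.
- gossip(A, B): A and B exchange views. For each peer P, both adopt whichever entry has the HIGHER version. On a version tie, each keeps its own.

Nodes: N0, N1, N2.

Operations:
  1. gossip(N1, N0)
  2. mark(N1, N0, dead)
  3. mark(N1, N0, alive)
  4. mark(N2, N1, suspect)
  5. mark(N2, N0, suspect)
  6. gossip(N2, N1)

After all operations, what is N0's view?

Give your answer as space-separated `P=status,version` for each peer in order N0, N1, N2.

Op 1: gossip N1<->N0 -> N1.N0=(alive,v0) N1.N1=(alive,v0) N1.N2=(alive,v0) | N0.N0=(alive,v0) N0.N1=(alive,v0) N0.N2=(alive,v0)
Op 2: N1 marks N0=dead -> (dead,v1)
Op 3: N1 marks N0=alive -> (alive,v2)
Op 4: N2 marks N1=suspect -> (suspect,v1)
Op 5: N2 marks N0=suspect -> (suspect,v1)
Op 6: gossip N2<->N1 -> N2.N0=(alive,v2) N2.N1=(suspect,v1) N2.N2=(alive,v0) | N1.N0=(alive,v2) N1.N1=(suspect,v1) N1.N2=(alive,v0)

Answer: N0=alive,0 N1=alive,0 N2=alive,0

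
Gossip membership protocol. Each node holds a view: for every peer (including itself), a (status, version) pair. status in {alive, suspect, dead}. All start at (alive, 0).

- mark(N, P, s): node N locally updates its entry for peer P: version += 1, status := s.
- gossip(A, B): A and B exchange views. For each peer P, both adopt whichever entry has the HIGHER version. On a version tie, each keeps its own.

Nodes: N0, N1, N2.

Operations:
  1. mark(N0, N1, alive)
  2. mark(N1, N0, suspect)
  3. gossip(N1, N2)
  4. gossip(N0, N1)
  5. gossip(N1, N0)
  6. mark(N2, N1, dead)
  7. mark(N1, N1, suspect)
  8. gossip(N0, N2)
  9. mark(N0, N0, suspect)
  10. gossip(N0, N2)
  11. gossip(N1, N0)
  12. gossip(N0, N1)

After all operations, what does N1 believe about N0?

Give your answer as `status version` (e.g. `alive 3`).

Op 1: N0 marks N1=alive -> (alive,v1)
Op 2: N1 marks N0=suspect -> (suspect,v1)
Op 3: gossip N1<->N2 -> N1.N0=(suspect,v1) N1.N1=(alive,v0) N1.N2=(alive,v0) | N2.N0=(suspect,v1) N2.N1=(alive,v0) N2.N2=(alive,v0)
Op 4: gossip N0<->N1 -> N0.N0=(suspect,v1) N0.N1=(alive,v1) N0.N2=(alive,v0) | N1.N0=(suspect,v1) N1.N1=(alive,v1) N1.N2=(alive,v0)
Op 5: gossip N1<->N0 -> N1.N0=(suspect,v1) N1.N1=(alive,v1) N1.N2=(alive,v0) | N0.N0=(suspect,v1) N0.N1=(alive,v1) N0.N2=(alive,v0)
Op 6: N2 marks N1=dead -> (dead,v1)
Op 7: N1 marks N1=suspect -> (suspect,v2)
Op 8: gossip N0<->N2 -> N0.N0=(suspect,v1) N0.N1=(alive,v1) N0.N2=(alive,v0) | N2.N0=(suspect,v1) N2.N1=(dead,v1) N2.N2=(alive,v0)
Op 9: N0 marks N0=suspect -> (suspect,v2)
Op 10: gossip N0<->N2 -> N0.N0=(suspect,v2) N0.N1=(alive,v1) N0.N2=(alive,v0) | N2.N0=(suspect,v2) N2.N1=(dead,v1) N2.N2=(alive,v0)
Op 11: gossip N1<->N0 -> N1.N0=(suspect,v2) N1.N1=(suspect,v2) N1.N2=(alive,v0) | N0.N0=(suspect,v2) N0.N1=(suspect,v2) N0.N2=(alive,v0)
Op 12: gossip N0<->N1 -> N0.N0=(suspect,v2) N0.N1=(suspect,v2) N0.N2=(alive,v0) | N1.N0=(suspect,v2) N1.N1=(suspect,v2) N1.N2=(alive,v0)

Answer: suspect 2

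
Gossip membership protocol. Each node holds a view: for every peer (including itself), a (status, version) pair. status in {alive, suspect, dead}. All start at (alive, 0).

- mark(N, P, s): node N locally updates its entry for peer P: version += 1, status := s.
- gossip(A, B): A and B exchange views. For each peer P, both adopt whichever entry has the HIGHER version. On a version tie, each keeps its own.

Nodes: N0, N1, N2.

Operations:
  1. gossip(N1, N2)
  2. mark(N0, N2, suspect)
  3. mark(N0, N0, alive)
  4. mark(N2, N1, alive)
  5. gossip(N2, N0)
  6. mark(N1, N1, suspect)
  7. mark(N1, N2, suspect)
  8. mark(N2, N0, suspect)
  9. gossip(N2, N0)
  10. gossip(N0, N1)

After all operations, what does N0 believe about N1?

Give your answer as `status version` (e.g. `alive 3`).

Op 1: gossip N1<->N2 -> N1.N0=(alive,v0) N1.N1=(alive,v0) N1.N2=(alive,v0) | N2.N0=(alive,v0) N2.N1=(alive,v0) N2.N2=(alive,v0)
Op 2: N0 marks N2=suspect -> (suspect,v1)
Op 3: N0 marks N0=alive -> (alive,v1)
Op 4: N2 marks N1=alive -> (alive,v1)
Op 5: gossip N2<->N0 -> N2.N0=(alive,v1) N2.N1=(alive,v1) N2.N2=(suspect,v1) | N0.N0=(alive,v1) N0.N1=(alive,v1) N0.N2=(suspect,v1)
Op 6: N1 marks N1=suspect -> (suspect,v1)
Op 7: N1 marks N2=suspect -> (suspect,v1)
Op 8: N2 marks N0=suspect -> (suspect,v2)
Op 9: gossip N2<->N0 -> N2.N0=(suspect,v2) N2.N1=(alive,v1) N2.N2=(suspect,v1) | N0.N0=(suspect,v2) N0.N1=(alive,v1) N0.N2=(suspect,v1)
Op 10: gossip N0<->N1 -> N0.N0=(suspect,v2) N0.N1=(alive,v1) N0.N2=(suspect,v1) | N1.N0=(suspect,v2) N1.N1=(suspect,v1) N1.N2=(suspect,v1)

Answer: alive 1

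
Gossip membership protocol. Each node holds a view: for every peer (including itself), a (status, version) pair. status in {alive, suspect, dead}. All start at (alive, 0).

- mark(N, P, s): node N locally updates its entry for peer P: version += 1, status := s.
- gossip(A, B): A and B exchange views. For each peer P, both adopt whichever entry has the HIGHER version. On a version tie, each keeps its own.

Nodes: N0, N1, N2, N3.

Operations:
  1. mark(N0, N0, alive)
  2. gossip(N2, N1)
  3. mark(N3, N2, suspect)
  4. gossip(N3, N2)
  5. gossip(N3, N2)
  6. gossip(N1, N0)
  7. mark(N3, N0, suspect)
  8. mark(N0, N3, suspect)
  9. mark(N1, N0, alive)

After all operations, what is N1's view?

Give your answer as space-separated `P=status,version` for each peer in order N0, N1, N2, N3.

Op 1: N0 marks N0=alive -> (alive,v1)
Op 2: gossip N2<->N1 -> N2.N0=(alive,v0) N2.N1=(alive,v0) N2.N2=(alive,v0) N2.N3=(alive,v0) | N1.N0=(alive,v0) N1.N1=(alive,v0) N1.N2=(alive,v0) N1.N3=(alive,v0)
Op 3: N3 marks N2=suspect -> (suspect,v1)
Op 4: gossip N3<->N2 -> N3.N0=(alive,v0) N3.N1=(alive,v0) N3.N2=(suspect,v1) N3.N3=(alive,v0) | N2.N0=(alive,v0) N2.N1=(alive,v0) N2.N2=(suspect,v1) N2.N3=(alive,v0)
Op 5: gossip N3<->N2 -> N3.N0=(alive,v0) N3.N1=(alive,v0) N3.N2=(suspect,v1) N3.N3=(alive,v0) | N2.N0=(alive,v0) N2.N1=(alive,v0) N2.N2=(suspect,v1) N2.N3=(alive,v0)
Op 6: gossip N1<->N0 -> N1.N0=(alive,v1) N1.N1=(alive,v0) N1.N2=(alive,v0) N1.N3=(alive,v0) | N0.N0=(alive,v1) N0.N1=(alive,v0) N0.N2=(alive,v0) N0.N3=(alive,v0)
Op 7: N3 marks N0=suspect -> (suspect,v1)
Op 8: N0 marks N3=suspect -> (suspect,v1)
Op 9: N1 marks N0=alive -> (alive,v2)

Answer: N0=alive,2 N1=alive,0 N2=alive,0 N3=alive,0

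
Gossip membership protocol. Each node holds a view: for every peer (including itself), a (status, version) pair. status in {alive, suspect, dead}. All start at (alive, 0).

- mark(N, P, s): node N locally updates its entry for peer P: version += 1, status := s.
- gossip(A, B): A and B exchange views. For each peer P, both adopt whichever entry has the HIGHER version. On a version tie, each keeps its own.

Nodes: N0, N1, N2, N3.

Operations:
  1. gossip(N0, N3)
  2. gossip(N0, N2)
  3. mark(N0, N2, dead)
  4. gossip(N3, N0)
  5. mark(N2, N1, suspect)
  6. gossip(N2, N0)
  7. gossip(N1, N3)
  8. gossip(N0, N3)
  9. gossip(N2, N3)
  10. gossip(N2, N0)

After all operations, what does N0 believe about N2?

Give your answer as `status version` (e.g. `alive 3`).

Op 1: gossip N0<->N3 -> N0.N0=(alive,v0) N0.N1=(alive,v0) N0.N2=(alive,v0) N0.N3=(alive,v0) | N3.N0=(alive,v0) N3.N1=(alive,v0) N3.N2=(alive,v0) N3.N3=(alive,v0)
Op 2: gossip N0<->N2 -> N0.N0=(alive,v0) N0.N1=(alive,v0) N0.N2=(alive,v0) N0.N3=(alive,v0) | N2.N0=(alive,v0) N2.N1=(alive,v0) N2.N2=(alive,v0) N2.N3=(alive,v0)
Op 3: N0 marks N2=dead -> (dead,v1)
Op 4: gossip N3<->N0 -> N3.N0=(alive,v0) N3.N1=(alive,v0) N3.N2=(dead,v1) N3.N3=(alive,v0) | N0.N0=(alive,v0) N0.N1=(alive,v0) N0.N2=(dead,v1) N0.N3=(alive,v0)
Op 5: N2 marks N1=suspect -> (suspect,v1)
Op 6: gossip N2<->N0 -> N2.N0=(alive,v0) N2.N1=(suspect,v1) N2.N2=(dead,v1) N2.N3=(alive,v0) | N0.N0=(alive,v0) N0.N1=(suspect,v1) N0.N2=(dead,v1) N0.N3=(alive,v0)
Op 7: gossip N1<->N3 -> N1.N0=(alive,v0) N1.N1=(alive,v0) N1.N2=(dead,v1) N1.N3=(alive,v0) | N3.N0=(alive,v0) N3.N1=(alive,v0) N3.N2=(dead,v1) N3.N3=(alive,v0)
Op 8: gossip N0<->N3 -> N0.N0=(alive,v0) N0.N1=(suspect,v1) N0.N2=(dead,v1) N0.N3=(alive,v0) | N3.N0=(alive,v0) N3.N1=(suspect,v1) N3.N2=(dead,v1) N3.N3=(alive,v0)
Op 9: gossip N2<->N3 -> N2.N0=(alive,v0) N2.N1=(suspect,v1) N2.N2=(dead,v1) N2.N3=(alive,v0) | N3.N0=(alive,v0) N3.N1=(suspect,v1) N3.N2=(dead,v1) N3.N3=(alive,v0)
Op 10: gossip N2<->N0 -> N2.N0=(alive,v0) N2.N1=(suspect,v1) N2.N2=(dead,v1) N2.N3=(alive,v0) | N0.N0=(alive,v0) N0.N1=(suspect,v1) N0.N2=(dead,v1) N0.N3=(alive,v0)

Answer: dead 1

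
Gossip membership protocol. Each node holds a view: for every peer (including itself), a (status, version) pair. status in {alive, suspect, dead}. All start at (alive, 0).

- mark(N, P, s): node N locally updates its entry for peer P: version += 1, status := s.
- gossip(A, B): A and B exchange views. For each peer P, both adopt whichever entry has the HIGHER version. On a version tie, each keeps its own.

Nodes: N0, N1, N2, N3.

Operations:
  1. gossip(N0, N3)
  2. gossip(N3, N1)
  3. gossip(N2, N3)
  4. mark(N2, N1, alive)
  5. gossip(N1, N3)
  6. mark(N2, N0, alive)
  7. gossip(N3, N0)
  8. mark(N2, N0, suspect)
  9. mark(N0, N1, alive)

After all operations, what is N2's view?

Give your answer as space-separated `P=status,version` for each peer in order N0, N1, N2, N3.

Op 1: gossip N0<->N3 -> N0.N0=(alive,v0) N0.N1=(alive,v0) N0.N2=(alive,v0) N0.N3=(alive,v0) | N3.N0=(alive,v0) N3.N1=(alive,v0) N3.N2=(alive,v0) N3.N3=(alive,v0)
Op 2: gossip N3<->N1 -> N3.N0=(alive,v0) N3.N1=(alive,v0) N3.N2=(alive,v0) N3.N3=(alive,v0) | N1.N0=(alive,v0) N1.N1=(alive,v0) N1.N2=(alive,v0) N1.N3=(alive,v0)
Op 3: gossip N2<->N3 -> N2.N0=(alive,v0) N2.N1=(alive,v0) N2.N2=(alive,v0) N2.N3=(alive,v0) | N3.N0=(alive,v0) N3.N1=(alive,v0) N3.N2=(alive,v0) N3.N3=(alive,v0)
Op 4: N2 marks N1=alive -> (alive,v1)
Op 5: gossip N1<->N3 -> N1.N0=(alive,v0) N1.N1=(alive,v0) N1.N2=(alive,v0) N1.N3=(alive,v0) | N3.N0=(alive,v0) N3.N1=(alive,v0) N3.N2=(alive,v0) N3.N3=(alive,v0)
Op 6: N2 marks N0=alive -> (alive,v1)
Op 7: gossip N3<->N0 -> N3.N0=(alive,v0) N3.N1=(alive,v0) N3.N2=(alive,v0) N3.N3=(alive,v0) | N0.N0=(alive,v0) N0.N1=(alive,v0) N0.N2=(alive,v0) N0.N3=(alive,v0)
Op 8: N2 marks N0=suspect -> (suspect,v2)
Op 9: N0 marks N1=alive -> (alive,v1)

Answer: N0=suspect,2 N1=alive,1 N2=alive,0 N3=alive,0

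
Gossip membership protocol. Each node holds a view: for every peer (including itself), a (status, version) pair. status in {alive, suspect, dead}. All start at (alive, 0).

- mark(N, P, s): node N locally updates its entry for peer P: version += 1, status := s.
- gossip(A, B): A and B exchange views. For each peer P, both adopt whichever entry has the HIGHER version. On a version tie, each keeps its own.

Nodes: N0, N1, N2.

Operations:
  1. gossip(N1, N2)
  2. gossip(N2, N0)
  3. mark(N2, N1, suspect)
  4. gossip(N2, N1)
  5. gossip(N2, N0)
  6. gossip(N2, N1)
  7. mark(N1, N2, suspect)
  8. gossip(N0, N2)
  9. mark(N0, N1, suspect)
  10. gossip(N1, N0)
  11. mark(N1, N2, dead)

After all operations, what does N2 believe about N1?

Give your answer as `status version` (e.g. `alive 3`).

Op 1: gossip N1<->N2 -> N1.N0=(alive,v0) N1.N1=(alive,v0) N1.N2=(alive,v0) | N2.N0=(alive,v0) N2.N1=(alive,v0) N2.N2=(alive,v0)
Op 2: gossip N2<->N0 -> N2.N0=(alive,v0) N2.N1=(alive,v0) N2.N2=(alive,v0) | N0.N0=(alive,v0) N0.N1=(alive,v0) N0.N2=(alive,v0)
Op 3: N2 marks N1=suspect -> (suspect,v1)
Op 4: gossip N2<->N1 -> N2.N0=(alive,v0) N2.N1=(suspect,v1) N2.N2=(alive,v0) | N1.N0=(alive,v0) N1.N1=(suspect,v1) N1.N2=(alive,v0)
Op 5: gossip N2<->N0 -> N2.N0=(alive,v0) N2.N1=(suspect,v1) N2.N2=(alive,v0) | N0.N0=(alive,v0) N0.N1=(suspect,v1) N0.N2=(alive,v0)
Op 6: gossip N2<->N1 -> N2.N0=(alive,v0) N2.N1=(suspect,v1) N2.N2=(alive,v0) | N1.N0=(alive,v0) N1.N1=(suspect,v1) N1.N2=(alive,v0)
Op 7: N1 marks N2=suspect -> (suspect,v1)
Op 8: gossip N0<->N2 -> N0.N0=(alive,v0) N0.N1=(suspect,v1) N0.N2=(alive,v0) | N2.N0=(alive,v0) N2.N1=(suspect,v1) N2.N2=(alive,v0)
Op 9: N0 marks N1=suspect -> (suspect,v2)
Op 10: gossip N1<->N0 -> N1.N0=(alive,v0) N1.N1=(suspect,v2) N1.N2=(suspect,v1) | N0.N0=(alive,v0) N0.N1=(suspect,v2) N0.N2=(suspect,v1)
Op 11: N1 marks N2=dead -> (dead,v2)

Answer: suspect 1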